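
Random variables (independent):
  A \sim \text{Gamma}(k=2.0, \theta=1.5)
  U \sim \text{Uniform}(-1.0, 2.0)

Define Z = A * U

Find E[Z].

For independent RVs: E[XY] = E[X]*E[Y]
E[A] = 3
E[U] = 0.5
E[Z] = 3 * 0.5 = 1.5

1.5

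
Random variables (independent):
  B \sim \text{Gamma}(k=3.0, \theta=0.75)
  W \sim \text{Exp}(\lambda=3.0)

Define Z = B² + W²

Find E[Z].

E[Z] = E[B²] + E[W²]
E[B²] = Var(B) + E[B]² = 1.6875 + 5.0625 = 6.75
E[W²] = Var(W) + E[W]² = 0.11111111 + 0.11111111 = 0.22222222
E[Z] = 6.75 + 0.22222222 = 6.9722222

6.9722222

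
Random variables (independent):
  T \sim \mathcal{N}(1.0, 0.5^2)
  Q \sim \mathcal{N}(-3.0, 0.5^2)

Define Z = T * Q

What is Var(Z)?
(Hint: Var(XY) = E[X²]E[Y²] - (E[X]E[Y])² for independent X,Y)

Var(XY) = E[X²]E[Y²] - (E[X]E[Y])²
E[T] = 1, Var(T) = 0.25
E[Q] = -3, Var(Q) = 0.25
E[T²] = 0.25 + 1² = 1.25
E[Q²] = 0.25 + (-3)² = 9.25
Var(Z) = 1.25*9.25 - (1*(-3))²
= 11.5625 - 9 = 2.5625

2.5625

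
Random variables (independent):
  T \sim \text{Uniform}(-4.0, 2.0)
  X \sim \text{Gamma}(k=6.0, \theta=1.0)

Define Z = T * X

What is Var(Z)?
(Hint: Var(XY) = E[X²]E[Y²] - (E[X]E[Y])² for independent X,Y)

Var(XY) = E[X²]E[Y²] - (E[X]E[Y])²
E[T] = -1, Var(T) = 3
E[X] = 6, Var(X) = 6
E[T²] = 3 + (-1)² = 4
E[X²] = 6 + 6² = 42
Var(Z) = 4*42 - (-1*6)²
= 168 - 36 = 132

132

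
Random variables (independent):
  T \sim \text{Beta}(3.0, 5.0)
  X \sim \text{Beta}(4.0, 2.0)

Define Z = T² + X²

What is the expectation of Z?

E[Z] = E[T²] + E[X²]
E[T²] = Var(T) + E[T]² = 0.026041667 + 0.140625 = 0.16666667
E[X²] = Var(X) + E[X]² = 0.031746032 + 0.44444444 = 0.47619048
E[Z] = 0.16666667 + 0.47619048 = 0.64285714

0.64285714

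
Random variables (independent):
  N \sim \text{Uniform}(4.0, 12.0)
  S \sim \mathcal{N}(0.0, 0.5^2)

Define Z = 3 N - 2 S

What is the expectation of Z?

E[Z] = 3*E[N] - 2*E[S]
E[N] = 8
E[S] = 0
E[Z] = 3*8 - 2*0 = 24

24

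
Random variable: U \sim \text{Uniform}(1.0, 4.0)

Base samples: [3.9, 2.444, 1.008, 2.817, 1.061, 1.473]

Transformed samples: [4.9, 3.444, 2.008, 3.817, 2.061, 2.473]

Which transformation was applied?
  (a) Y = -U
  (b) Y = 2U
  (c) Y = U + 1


Checking option (c) Y = U + 1:
  U = 3.9 -> Y = 4.9 ✓
  U = 2.444 -> Y = 3.444 ✓
  U = 1.008 -> Y = 2.008 ✓
All samples match this transformation.

(c) U + 1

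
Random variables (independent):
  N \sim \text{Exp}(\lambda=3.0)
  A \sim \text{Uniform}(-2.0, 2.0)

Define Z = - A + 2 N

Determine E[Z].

E[Z] = 2*E[N] - 1*E[A]
E[N] = 0.33333333
E[A] = 0
E[Z] = 2*0.33333333 - 1*0 = 0.66666667

0.66666667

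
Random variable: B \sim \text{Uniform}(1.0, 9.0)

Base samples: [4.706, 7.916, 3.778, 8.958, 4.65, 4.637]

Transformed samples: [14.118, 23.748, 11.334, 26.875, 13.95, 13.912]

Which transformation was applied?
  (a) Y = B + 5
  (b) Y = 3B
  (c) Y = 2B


Checking option (b) Y = 3B:
  B = 4.706 -> Y = 14.118 ✓
  B = 7.916 -> Y = 23.748 ✓
  B = 3.778 -> Y = 11.334 ✓
All samples match this transformation.

(b) 3B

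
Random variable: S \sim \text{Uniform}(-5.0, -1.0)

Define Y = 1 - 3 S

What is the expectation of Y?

For Y = -3S + 1:
E[Y] = -3 * E[S] + 1
E[S] = (-5 - 1)/2 = -3
E[Y] = -3 * (-3) + 1 = 10

10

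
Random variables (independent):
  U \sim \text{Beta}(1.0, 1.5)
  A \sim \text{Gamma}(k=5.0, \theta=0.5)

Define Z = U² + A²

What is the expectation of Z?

E[Z] = E[U²] + E[A²]
E[U²] = Var(U) + E[U]² = 0.068571429 + 0.16 = 0.22857143
E[A²] = Var(A) + E[A]² = 1.25 + 6.25 = 7.5
E[Z] = 0.22857143 + 7.5 = 7.7285714

7.7285714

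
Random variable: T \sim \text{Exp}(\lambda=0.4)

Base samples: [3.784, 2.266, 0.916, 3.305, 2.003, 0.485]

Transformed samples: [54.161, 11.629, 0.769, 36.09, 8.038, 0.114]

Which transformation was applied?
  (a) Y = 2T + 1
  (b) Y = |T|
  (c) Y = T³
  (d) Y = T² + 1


Checking option (c) Y = T³:
  T = 3.784 -> Y = 54.161 ✓
  T = 2.266 -> Y = 11.629 ✓
  T = 0.916 -> Y = 0.769 ✓
All samples match this transformation.

(c) T³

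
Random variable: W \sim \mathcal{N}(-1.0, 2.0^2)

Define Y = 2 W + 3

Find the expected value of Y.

For Y = 2W + 3:
E[Y] = 2 * E[W] + 3
E[W] = -1.0 = -1
E[Y] = 2 * (-1) + 3 = 1

1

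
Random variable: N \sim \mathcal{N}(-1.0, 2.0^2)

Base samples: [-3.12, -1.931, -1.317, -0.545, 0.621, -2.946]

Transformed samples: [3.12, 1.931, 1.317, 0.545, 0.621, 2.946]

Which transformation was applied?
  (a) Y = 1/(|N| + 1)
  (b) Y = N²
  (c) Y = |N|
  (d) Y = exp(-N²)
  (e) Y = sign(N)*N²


Checking option (c) Y = |N|:
  N = -3.12 -> Y = 3.12 ✓
  N = -1.931 -> Y = 1.931 ✓
  N = -1.317 -> Y = 1.317 ✓
All samples match this transformation.

(c) |N|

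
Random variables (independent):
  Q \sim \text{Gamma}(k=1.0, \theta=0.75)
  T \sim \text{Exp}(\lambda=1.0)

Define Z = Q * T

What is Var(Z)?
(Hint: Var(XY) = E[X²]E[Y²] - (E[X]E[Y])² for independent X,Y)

Var(XY) = E[X²]E[Y²] - (E[X]E[Y])²
E[Q] = 0.75, Var(Q) = 0.5625
E[T] = 1, Var(T) = 1
E[Q²] = 0.5625 + 0.75² = 1.125
E[T²] = 1 + 1² = 2
Var(Z) = 1.125*2 - (0.75*1)²
= 2.25 - 0.5625 = 1.6875

1.6875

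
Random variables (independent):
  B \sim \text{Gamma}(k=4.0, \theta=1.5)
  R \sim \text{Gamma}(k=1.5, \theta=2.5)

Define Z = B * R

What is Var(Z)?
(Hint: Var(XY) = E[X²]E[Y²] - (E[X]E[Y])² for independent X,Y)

Var(XY) = E[X²]E[Y²] - (E[X]E[Y])²
E[B] = 6, Var(B) = 9
E[R] = 3.75, Var(R) = 9.375
E[B²] = 9 + 6² = 45
E[R²] = 9.375 + 3.75² = 23.4375
Var(Z) = 45*23.4375 - (6*3.75)²
= 1054.6875 - 506.25 = 548.4375

548.4375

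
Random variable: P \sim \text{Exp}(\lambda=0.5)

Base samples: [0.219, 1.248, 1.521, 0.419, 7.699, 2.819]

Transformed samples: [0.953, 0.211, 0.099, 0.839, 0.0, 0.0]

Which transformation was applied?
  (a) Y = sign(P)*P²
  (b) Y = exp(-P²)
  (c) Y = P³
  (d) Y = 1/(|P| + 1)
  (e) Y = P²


Checking option (b) Y = exp(-P²):
  P = 0.219 -> Y = 0.953 ✓
  P = 1.248 -> Y = 0.211 ✓
  P = 1.521 -> Y = 0.099 ✓
All samples match this transformation.

(b) exp(-P²)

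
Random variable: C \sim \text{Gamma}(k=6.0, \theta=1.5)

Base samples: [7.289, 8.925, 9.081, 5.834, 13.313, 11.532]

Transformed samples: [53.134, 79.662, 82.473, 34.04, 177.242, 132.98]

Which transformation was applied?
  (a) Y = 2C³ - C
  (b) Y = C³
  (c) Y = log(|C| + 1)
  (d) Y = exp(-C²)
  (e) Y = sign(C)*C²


Checking option (e) Y = sign(C)*C²:
  C = 7.289 -> Y = 53.134 ✓
  C = 8.925 -> Y = 79.662 ✓
  C = 9.081 -> Y = 82.473 ✓
All samples match this transformation.

(e) sign(C)*C²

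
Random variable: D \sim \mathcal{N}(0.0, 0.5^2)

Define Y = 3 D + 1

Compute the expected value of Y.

For Y = 3D + 1:
E[Y] = 3 * E[D] + 1
E[D] = 0.0 = 0
E[Y] = 3 * 0 + 1 = 1

1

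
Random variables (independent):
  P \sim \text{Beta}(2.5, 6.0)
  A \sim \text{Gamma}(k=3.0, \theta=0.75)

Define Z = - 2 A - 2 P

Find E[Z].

E[Z] = -2*E[P] - 2*E[A]
E[P] = 0.29411765
E[A] = 2.25
E[Z] = -2*0.29411765 - 2*2.25 = -5.0882353

-5.0882353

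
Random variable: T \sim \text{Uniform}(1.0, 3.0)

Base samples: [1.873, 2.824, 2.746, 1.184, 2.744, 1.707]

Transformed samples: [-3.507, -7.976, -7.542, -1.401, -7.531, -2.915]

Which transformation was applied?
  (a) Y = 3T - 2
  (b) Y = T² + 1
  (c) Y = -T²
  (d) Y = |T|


Checking option (c) Y = -T²:
  T = 1.873 -> Y = -3.507 ✓
  T = 2.824 -> Y = -7.976 ✓
  T = 2.746 -> Y = -7.542 ✓
All samples match this transformation.

(c) -T²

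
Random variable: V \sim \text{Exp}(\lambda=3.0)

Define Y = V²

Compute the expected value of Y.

E[V²] = Var(V) + (E[V])² = 0.11111111 + 0.11111111 = 0.22222222

0.22222222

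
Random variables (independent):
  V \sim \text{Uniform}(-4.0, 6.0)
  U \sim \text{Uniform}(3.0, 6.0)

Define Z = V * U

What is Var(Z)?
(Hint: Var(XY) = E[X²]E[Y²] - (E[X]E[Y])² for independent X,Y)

Var(XY) = E[X²]E[Y²] - (E[X]E[Y])²
E[V] = 1, Var(V) = 8.3333333
E[U] = 4.5, Var(U) = 0.75
E[V²] = 8.3333333 + 1² = 9.3333333
E[U²] = 0.75 + 4.5² = 21
Var(Z) = 9.3333333*21 - (1*4.5)²
= 196 - 20.25 = 175.75

175.75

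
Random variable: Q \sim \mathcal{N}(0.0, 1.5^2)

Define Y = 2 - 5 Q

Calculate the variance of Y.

For Y = aQ + b: Var(Y) = a² * Var(Q)
Var(Q) = 1.5^2 = 2.25
Var(Y) = (-5)² * 2.25 = 25 * 2.25 = 56.25

56.25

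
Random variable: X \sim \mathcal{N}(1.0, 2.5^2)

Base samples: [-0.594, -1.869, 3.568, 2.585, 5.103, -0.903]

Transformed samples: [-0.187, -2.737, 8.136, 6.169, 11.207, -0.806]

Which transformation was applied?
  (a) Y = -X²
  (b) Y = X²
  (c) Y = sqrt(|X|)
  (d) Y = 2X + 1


Checking option (d) Y = 2X + 1:
  X = -0.594 -> Y = -0.187 ✓
  X = -1.869 -> Y = -2.737 ✓
  X = 3.568 -> Y = 8.136 ✓
All samples match this transformation.

(d) 2X + 1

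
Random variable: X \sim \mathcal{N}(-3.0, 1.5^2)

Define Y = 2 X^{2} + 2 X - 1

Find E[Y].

E[Y] = 2*E[X²] + 2*E[X] - 1
E[X] = -3
E[X²] = Var(X) + (E[X])² = 2.25 + 9 = 11.25
E[Y] = 2*11.25 + 2*(-3) - 1 = 15.5

15.5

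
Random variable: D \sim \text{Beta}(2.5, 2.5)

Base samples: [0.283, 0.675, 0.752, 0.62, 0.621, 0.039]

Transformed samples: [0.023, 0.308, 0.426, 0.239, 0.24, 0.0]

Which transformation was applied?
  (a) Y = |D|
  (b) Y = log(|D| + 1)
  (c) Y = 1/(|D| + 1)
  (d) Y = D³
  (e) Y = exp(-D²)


Checking option (d) Y = D³:
  D = 0.283 -> Y = 0.023 ✓
  D = 0.675 -> Y = 0.308 ✓
  D = 0.752 -> Y = 0.426 ✓
All samples match this transformation.

(d) D³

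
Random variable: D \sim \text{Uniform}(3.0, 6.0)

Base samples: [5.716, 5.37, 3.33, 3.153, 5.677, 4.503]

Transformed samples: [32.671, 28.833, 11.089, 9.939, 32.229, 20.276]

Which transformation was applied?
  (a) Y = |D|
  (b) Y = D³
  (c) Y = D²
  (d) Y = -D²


Checking option (c) Y = D²:
  D = 5.716 -> Y = 32.671 ✓
  D = 5.37 -> Y = 28.833 ✓
  D = 3.33 -> Y = 11.089 ✓
All samples match this transformation.

(c) D²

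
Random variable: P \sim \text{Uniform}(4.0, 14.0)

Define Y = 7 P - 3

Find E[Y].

For Y = 7P - 3:
E[Y] = 7 * E[P] - 3
E[P] = (4 + 14)/2 = 9
E[Y] = 7 * 9 - 3 = 60

60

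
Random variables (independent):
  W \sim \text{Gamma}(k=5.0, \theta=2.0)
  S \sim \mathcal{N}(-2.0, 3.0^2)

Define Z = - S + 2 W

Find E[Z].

E[Z] = 2*E[W] - 1*E[S]
E[W] = 10
E[S] = -2
E[Z] = 2*10 - 1*(-2) = 22

22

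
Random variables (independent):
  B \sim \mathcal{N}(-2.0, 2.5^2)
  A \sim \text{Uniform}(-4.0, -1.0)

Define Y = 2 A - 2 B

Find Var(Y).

For independent RVs: Var(aX + bY) = a²Var(X) + b²Var(Y)
Var(B) = 6.25
Var(A) = 0.75
Var(Y) = (-2)²*6.25 + 2²*0.75
= 4*6.25 + 4*0.75 = 28

28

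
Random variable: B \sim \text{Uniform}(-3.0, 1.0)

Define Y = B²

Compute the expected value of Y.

E[B²] = Var(B) + (E[B])² = 1.3333333 + 1 = 2.3333333

2.3333333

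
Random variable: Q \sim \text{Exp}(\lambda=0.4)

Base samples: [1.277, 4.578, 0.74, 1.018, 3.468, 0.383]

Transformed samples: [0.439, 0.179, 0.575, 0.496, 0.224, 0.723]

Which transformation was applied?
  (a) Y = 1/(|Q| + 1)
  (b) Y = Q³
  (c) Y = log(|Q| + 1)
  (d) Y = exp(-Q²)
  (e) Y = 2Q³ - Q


Checking option (a) Y = 1/(|Q| + 1):
  Q = 1.277 -> Y = 0.439 ✓
  Q = 4.578 -> Y = 0.179 ✓
  Q = 0.74 -> Y = 0.575 ✓
All samples match this transformation.

(a) 1/(|Q| + 1)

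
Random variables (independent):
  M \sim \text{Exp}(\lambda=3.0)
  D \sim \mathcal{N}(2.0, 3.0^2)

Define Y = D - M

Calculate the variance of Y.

For independent RVs: Var(aX + bY) = a²Var(X) + b²Var(Y)
Var(M) = 0.11111111
Var(D) = 9
Var(Y) = (-1)²*0.11111111 + 1²*9
= 1*0.11111111 + 1*9 = 9.1111111

9.1111111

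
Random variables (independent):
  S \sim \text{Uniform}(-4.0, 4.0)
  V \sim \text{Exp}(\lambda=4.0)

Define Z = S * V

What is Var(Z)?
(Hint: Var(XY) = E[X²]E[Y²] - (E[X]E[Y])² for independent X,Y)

Var(XY) = E[X²]E[Y²] - (E[X]E[Y])²
E[S] = 0, Var(S) = 5.3333333
E[V] = 0.25, Var(V) = 0.0625
E[S²] = 5.3333333 + 0² = 5.3333333
E[V²] = 0.0625 + 0.25² = 0.125
Var(Z) = 5.3333333*0.125 - (0*0.25)²
= 0.66666667 - 0 = 0.66666667

0.66666667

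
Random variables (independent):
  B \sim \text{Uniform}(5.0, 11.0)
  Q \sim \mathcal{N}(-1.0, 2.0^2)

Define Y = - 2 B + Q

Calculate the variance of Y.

For independent RVs: Var(aX + bY) = a²Var(X) + b²Var(Y)
Var(B) = 3
Var(Q) = 4
Var(Y) = (-2)²*3 + 1²*4
= 4*3 + 1*4 = 16

16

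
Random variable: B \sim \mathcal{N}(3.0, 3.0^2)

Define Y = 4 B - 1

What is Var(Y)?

For Y = aB + b: Var(Y) = a² * Var(B)
Var(B) = 3.0^2 = 9
Var(Y) = 4² * 9 = 16 * 9 = 144

144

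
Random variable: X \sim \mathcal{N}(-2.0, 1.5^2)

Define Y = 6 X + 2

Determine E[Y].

For Y = 6X + 2:
E[Y] = 6 * E[X] + 2
E[X] = -2.0 = -2
E[Y] = 6 * (-2) + 2 = -10

-10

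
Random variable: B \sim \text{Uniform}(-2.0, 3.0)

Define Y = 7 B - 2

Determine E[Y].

For Y = 7B - 2:
E[Y] = 7 * E[B] - 2
E[B] = (-2 + 3)/2 = 0.5
E[Y] = 7 * 0.5 - 2 = 1.5

1.5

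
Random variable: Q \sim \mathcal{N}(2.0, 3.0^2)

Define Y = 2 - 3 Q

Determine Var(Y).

For Y = aQ + b: Var(Y) = a² * Var(Q)
Var(Q) = 3.0^2 = 9
Var(Y) = (-3)² * 9 = 9 * 9 = 81

81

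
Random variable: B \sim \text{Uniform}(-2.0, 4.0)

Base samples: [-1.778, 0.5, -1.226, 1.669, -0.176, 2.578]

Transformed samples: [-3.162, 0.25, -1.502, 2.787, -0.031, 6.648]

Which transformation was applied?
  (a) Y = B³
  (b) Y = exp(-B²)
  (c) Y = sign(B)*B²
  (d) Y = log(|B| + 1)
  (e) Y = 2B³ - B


Checking option (c) Y = sign(B)*B²:
  B = -1.778 -> Y = -3.162 ✓
  B = 0.5 -> Y = 0.25 ✓
  B = -1.226 -> Y = -1.502 ✓
All samples match this transformation.

(c) sign(B)*B²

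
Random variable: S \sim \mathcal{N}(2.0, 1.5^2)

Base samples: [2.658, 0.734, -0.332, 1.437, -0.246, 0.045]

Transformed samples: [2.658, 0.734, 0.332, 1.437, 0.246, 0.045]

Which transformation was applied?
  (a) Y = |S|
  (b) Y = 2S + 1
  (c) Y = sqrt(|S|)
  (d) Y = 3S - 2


Checking option (a) Y = |S|:
  S = 2.658 -> Y = 2.658 ✓
  S = 0.734 -> Y = 0.734 ✓
  S = -0.332 -> Y = 0.332 ✓
All samples match this transformation.

(a) |S|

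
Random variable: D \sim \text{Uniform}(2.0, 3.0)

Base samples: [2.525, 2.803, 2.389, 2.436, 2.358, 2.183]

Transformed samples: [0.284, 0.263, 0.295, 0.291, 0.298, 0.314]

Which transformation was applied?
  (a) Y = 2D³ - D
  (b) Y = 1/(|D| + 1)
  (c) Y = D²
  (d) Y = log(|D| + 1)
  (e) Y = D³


Checking option (b) Y = 1/(|D| + 1):
  D = 2.525 -> Y = 0.284 ✓
  D = 2.803 -> Y = 0.263 ✓
  D = 2.389 -> Y = 0.295 ✓
All samples match this transformation.

(b) 1/(|D| + 1)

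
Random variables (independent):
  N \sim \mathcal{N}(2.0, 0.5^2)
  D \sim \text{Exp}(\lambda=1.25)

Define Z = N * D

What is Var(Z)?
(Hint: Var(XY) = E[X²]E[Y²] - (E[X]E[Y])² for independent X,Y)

Var(XY) = E[X²]E[Y²] - (E[X]E[Y])²
E[N] = 2, Var(N) = 0.25
E[D] = 0.8, Var(D) = 0.64
E[N²] = 0.25 + 2² = 4.25
E[D²] = 0.64 + 0.8² = 1.28
Var(Z) = 4.25*1.28 - (2*0.8)²
= 5.44 - 2.56 = 2.88

2.88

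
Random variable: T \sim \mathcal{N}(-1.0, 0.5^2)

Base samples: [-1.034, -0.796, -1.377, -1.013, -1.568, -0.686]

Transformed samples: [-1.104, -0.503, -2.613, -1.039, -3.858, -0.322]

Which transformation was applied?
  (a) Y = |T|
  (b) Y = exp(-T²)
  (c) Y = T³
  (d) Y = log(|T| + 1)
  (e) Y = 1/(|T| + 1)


Checking option (c) Y = T³:
  T = -1.034 -> Y = -1.104 ✓
  T = -0.796 -> Y = -0.503 ✓
  T = -1.377 -> Y = -2.613 ✓
All samples match this transformation.

(c) T³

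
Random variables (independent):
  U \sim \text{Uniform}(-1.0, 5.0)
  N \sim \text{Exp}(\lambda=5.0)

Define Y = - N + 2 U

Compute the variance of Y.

For independent RVs: Var(aX + bY) = a²Var(X) + b²Var(Y)
Var(U) = 3
Var(N) = 0.04
Var(Y) = 2²*3 + (-1)²*0.04
= 4*3 + 1*0.04 = 12.04

12.04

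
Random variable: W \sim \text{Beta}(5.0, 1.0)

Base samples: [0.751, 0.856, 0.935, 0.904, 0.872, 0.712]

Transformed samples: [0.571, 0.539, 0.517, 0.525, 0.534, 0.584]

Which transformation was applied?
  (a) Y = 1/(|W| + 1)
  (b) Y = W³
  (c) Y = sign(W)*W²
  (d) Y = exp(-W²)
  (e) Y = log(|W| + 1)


Checking option (a) Y = 1/(|W| + 1):
  W = 0.751 -> Y = 0.571 ✓
  W = 0.856 -> Y = 0.539 ✓
  W = 0.935 -> Y = 0.517 ✓
All samples match this transformation.

(a) 1/(|W| + 1)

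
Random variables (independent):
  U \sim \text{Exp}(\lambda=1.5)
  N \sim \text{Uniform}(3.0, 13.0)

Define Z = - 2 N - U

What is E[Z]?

E[Z] = -1*E[U] - 2*E[N]
E[U] = 0.66666667
E[N] = 8
E[Z] = -1*0.66666667 - 2*8 = -16.666667

-16.666667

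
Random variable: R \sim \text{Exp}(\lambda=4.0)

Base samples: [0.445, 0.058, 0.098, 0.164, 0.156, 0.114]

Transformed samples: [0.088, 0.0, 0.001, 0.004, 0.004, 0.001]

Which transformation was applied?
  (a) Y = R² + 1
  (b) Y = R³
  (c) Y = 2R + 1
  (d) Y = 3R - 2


Checking option (b) Y = R³:
  R = 0.445 -> Y = 0.088 ✓
  R = 0.058 -> Y = 0.0 ✓
  R = 0.098 -> Y = 0.001 ✓
All samples match this transformation.

(b) R³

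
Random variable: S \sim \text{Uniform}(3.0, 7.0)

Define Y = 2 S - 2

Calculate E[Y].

For Y = 2S - 2:
E[Y] = 2 * E[S] - 2
E[S] = (3 + 7)/2 = 5
E[Y] = 2 * 5 - 2 = 8

8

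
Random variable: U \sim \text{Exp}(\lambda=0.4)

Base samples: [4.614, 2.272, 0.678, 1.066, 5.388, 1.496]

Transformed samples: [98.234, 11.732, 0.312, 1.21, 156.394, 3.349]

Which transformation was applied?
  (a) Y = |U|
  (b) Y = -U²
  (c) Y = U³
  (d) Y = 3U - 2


Checking option (c) Y = U³:
  U = 4.614 -> Y = 98.234 ✓
  U = 2.272 -> Y = 11.732 ✓
  U = 0.678 -> Y = 0.312 ✓
All samples match this transformation.

(c) U³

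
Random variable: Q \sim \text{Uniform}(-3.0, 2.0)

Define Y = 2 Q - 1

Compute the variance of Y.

For Y = aQ + b: Var(Y) = a² * Var(Q)
Var(Q) = (2 + 3)^2/12 = 2.0833333
Var(Y) = 2² * 2.0833333 = 4 * 2.0833333 = 8.3333333

8.3333333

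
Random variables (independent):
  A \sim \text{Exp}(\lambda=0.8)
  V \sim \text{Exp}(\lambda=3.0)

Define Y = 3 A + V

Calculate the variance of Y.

For independent RVs: Var(aX + bY) = a²Var(X) + b²Var(Y)
Var(A) = 1.5625
Var(V) = 0.11111111
Var(Y) = 3²*1.5625 + 1²*0.11111111
= 9*1.5625 + 1*0.11111111 = 14.173611

14.173611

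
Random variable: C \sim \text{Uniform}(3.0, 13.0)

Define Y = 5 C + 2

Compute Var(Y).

For Y = aC + b: Var(Y) = a² * Var(C)
Var(C) = (13 - 3)^2/12 = 8.3333333
Var(Y) = 5² * 8.3333333 = 25 * 8.3333333 = 208.33333

208.33333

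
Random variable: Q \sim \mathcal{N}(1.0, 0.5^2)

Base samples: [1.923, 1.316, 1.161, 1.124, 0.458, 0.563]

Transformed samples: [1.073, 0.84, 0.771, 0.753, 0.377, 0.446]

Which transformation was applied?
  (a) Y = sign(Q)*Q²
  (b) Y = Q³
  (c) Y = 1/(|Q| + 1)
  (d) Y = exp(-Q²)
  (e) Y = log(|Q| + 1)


Checking option (e) Y = log(|Q| + 1):
  Q = 1.923 -> Y = 1.073 ✓
  Q = 1.316 -> Y = 0.84 ✓
  Q = 1.161 -> Y = 0.771 ✓
All samples match this transformation.

(e) log(|Q| + 1)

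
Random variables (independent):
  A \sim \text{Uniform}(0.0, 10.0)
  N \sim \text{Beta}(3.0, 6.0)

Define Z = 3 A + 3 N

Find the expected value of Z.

E[Z] = 3*E[A] + 3*E[N]
E[A] = 5
E[N] = 0.33333333
E[Z] = 3*5 + 3*0.33333333 = 16

16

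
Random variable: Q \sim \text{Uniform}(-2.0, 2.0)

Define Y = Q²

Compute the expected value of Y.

E[Q²] = Var(Q) + (E[Q])² = 1.3333333 + 0 = 1.3333333

1.3333333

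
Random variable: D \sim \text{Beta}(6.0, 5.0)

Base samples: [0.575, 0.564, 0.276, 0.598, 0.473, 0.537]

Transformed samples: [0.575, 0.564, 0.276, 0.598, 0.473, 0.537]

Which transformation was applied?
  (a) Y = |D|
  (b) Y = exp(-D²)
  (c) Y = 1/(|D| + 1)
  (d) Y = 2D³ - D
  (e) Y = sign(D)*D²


Checking option (a) Y = |D|:
  D = 0.575 -> Y = 0.575 ✓
  D = 0.564 -> Y = 0.564 ✓
  D = 0.276 -> Y = 0.276 ✓
All samples match this transformation.

(a) |D|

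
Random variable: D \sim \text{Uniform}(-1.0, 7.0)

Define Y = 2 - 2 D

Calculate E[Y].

For Y = -2D + 2:
E[Y] = -2 * E[D] + 2
E[D] = (-1 + 7)/2 = 3
E[Y] = -2 * 3 + 2 = -4

-4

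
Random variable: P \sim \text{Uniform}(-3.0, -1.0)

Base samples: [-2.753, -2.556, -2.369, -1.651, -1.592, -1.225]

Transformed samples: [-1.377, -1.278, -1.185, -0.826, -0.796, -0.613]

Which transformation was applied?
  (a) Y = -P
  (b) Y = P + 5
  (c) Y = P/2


Checking option (c) Y = P/2:
  P = -2.753 -> Y = -1.377 ✓
  P = -2.556 -> Y = -1.278 ✓
  P = -2.369 -> Y = -1.185 ✓
All samples match this transformation.

(c) P/2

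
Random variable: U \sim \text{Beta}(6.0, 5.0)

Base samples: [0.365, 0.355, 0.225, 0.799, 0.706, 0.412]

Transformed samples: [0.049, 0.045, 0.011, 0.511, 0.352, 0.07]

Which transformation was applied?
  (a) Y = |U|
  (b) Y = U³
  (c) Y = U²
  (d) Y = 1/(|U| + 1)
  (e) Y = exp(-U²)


Checking option (b) Y = U³:
  U = 0.365 -> Y = 0.049 ✓
  U = 0.355 -> Y = 0.045 ✓
  U = 0.225 -> Y = 0.011 ✓
All samples match this transformation.

(b) U³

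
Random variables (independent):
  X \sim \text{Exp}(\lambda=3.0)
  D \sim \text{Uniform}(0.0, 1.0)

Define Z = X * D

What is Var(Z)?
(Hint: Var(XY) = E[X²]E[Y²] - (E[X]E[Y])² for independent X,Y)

Var(XY) = E[X²]E[Y²] - (E[X]E[Y])²
E[X] = 0.33333333, Var(X) = 0.11111111
E[D] = 0.5, Var(D) = 0.083333333
E[X²] = 0.11111111 + 0.33333333² = 0.22222222
E[D²] = 0.083333333 + 0.5² = 0.33333333
Var(Z) = 0.22222222*0.33333333 - (0.33333333*0.5)²
= 0.074074074 - 0.027777778 = 0.046296296

0.046296296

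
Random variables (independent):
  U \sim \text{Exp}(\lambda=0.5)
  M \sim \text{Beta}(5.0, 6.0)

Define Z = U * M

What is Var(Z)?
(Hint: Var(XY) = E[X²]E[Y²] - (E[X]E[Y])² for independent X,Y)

Var(XY) = E[X²]E[Y²] - (E[X]E[Y])²
E[U] = 2, Var(U) = 4
E[M] = 0.45454545, Var(M) = 0.020661157
E[U²] = 4 + 2² = 8
E[M²] = 0.020661157 + 0.45454545² = 0.22727273
Var(Z) = 8*0.22727273 - (2*0.45454545)²
= 1.8181818 - 0.82644628 = 0.99173554

0.99173554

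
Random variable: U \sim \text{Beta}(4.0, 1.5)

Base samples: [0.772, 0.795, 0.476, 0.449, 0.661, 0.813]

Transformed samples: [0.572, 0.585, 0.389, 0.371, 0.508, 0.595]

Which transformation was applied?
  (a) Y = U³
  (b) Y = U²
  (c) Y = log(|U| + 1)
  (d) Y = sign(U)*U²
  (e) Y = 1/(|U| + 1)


Checking option (c) Y = log(|U| + 1):
  U = 0.772 -> Y = 0.572 ✓
  U = 0.795 -> Y = 0.585 ✓
  U = 0.476 -> Y = 0.389 ✓
All samples match this transformation.

(c) log(|U| + 1)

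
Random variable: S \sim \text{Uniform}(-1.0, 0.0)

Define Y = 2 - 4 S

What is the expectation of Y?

For Y = -4S + 2:
E[Y] = -4 * E[S] + 2
E[S] = (-1 + 0)/2 = -0.5
E[Y] = -4 * (-0.5) + 2 = 4

4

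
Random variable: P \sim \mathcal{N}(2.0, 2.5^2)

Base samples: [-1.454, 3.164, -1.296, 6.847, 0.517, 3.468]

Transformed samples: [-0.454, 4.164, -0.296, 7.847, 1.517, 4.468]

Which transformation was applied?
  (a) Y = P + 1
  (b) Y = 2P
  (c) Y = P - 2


Checking option (a) Y = P + 1:
  P = -1.454 -> Y = -0.454 ✓
  P = 3.164 -> Y = 4.164 ✓
  P = -1.296 -> Y = -0.296 ✓
All samples match this transformation.

(a) P + 1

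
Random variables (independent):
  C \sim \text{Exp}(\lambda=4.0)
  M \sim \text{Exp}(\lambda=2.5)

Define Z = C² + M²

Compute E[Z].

E[Z] = E[C²] + E[M²]
E[C²] = Var(C) + E[C]² = 0.0625 + 0.0625 = 0.125
E[M²] = Var(M) + E[M]² = 0.16 + 0.16 = 0.32
E[Z] = 0.125 + 0.32 = 0.445

0.445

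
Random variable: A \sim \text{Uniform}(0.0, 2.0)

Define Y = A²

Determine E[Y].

E[A²] = Var(A) + (E[A])² = 0.33333333 + 1 = 1.3333333

1.3333333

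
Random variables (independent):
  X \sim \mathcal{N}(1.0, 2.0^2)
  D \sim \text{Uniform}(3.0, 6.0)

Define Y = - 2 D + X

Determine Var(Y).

For independent RVs: Var(aX + bY) = a²Var(X) + b²Var(Y)
Var(X) = 4
Var(D) = 0.75
Var(Y) = 1²*4 + (-2)²*0.75
= 1*4 + 4*0.75 = 7

7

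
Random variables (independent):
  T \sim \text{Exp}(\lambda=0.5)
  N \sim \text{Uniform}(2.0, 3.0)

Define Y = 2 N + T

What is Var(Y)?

For independent RVs: Var(aX + bY) = a²Var(X) + b²Var(Y)
Var(T) = 4
Var(N) = 0.083333333
Var(Y) = 1²*4 + 2²*0.083333333
= 1*4 + 4*0.083333333 = 4.3333333

4.3333333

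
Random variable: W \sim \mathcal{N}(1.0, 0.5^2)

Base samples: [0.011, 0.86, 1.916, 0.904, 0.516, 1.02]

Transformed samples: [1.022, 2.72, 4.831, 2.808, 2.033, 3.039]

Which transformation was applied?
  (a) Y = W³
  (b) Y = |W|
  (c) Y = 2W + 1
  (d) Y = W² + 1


Checking option (c) Y = 2W + 1:
  W = 0.011 -> Y = 1.022 ✓
  W = 0.86 -> Y = 2.72 ✓
  W = 1.916 -> Y = 4.831 ✓
All samples match this transformation.

(c) 2W + 1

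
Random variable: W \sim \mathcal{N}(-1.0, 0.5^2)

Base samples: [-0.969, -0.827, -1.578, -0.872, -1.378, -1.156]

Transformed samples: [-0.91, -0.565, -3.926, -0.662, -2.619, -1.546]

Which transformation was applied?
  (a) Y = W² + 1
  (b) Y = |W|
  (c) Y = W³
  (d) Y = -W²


Checking option (c) Y = W³:
  W = -0.969 -> Y = -0.91 ✓
  W = -0.827 -> Y = -0.565 ✓
  W = -1.578 -> Y = -3.926 ✓
All samples match this transformation.

(c) W³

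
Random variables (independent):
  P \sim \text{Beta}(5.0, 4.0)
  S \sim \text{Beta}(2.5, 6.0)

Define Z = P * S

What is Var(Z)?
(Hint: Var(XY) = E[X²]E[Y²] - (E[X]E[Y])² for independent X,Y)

Var(XY) = E[X²]E[Y²] - (E[X]E[Y])²
E[P] = 0.55555556, Var(P) = 0.024691358
E[S] = 0.29411765, Var(S) = 0.021853943
E[P²] = 0.024691358 + 0.55555556² = 0.33333333
E[S²] = 0.021853943 + 0.29411765² = 0.10835913
Var(Z) = 0.33333333*0.10835913 - (0.55555556*0.29411765)²
= 0.036119711 - 0.026699133 = 0.0094205782

0.0094205782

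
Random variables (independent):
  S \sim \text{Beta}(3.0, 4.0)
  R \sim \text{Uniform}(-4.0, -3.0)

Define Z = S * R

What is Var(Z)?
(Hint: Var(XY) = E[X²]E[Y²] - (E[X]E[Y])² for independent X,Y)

Var(XY) = E[X²]E[Y²] - (E[X]E[Y])²
E[S] = 0.42857143, Var(S) = 0.030612245
E[R] = -3.5, Var(R) = 0.083333333
E[S²] = 0.030612245 + 0.42857143² = 0.21428571
E[R²] = 0.083333333 + (-3.5)² = 12.333333
Var(Z) = 0.21428571*12.333333 - (0.42857143*(-3.5))²
= 2.6428571 - 2.25 = 0.39285714

0.39285714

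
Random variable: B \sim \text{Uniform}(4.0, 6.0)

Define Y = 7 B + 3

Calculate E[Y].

For Y = 7B + 3:
E[Y] = 7 * E[B] + 3
E[B] = (4 + 6)/2 = 5
E[Y] = 7 * 5 + 3 = 38

38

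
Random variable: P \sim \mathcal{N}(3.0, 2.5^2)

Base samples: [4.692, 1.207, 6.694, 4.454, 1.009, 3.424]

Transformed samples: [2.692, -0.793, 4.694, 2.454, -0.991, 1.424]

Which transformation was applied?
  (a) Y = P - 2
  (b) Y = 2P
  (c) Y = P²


Checking option (a) Y = P - 2:
  P = 4.692 -> Y = 2.692 ✓
  P = 1.207 -> Y = -0.793 ✓
  P = 6.694 -> Y = 4.694 ✓
All samples match this transformation.

(a) P - 2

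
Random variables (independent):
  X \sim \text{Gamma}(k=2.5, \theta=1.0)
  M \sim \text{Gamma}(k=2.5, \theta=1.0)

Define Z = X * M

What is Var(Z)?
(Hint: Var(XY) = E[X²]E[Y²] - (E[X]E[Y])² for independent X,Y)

Var(XY) = E[X²]E[Y²] - (E[X]E[Y])²
E[X] = 2.5, Var(X) = 2.5
E[M] = 2.5, Var(M) = 2.5
E[X²] = 2.5 + 2.5² = 8.75
E[M²] = 2.5 + 2.5² = 8.75
Var(Z) = 8.75*8.75 - (2.5*2.5)²
= 76.5625 - 39.0625 = 37.5

37.5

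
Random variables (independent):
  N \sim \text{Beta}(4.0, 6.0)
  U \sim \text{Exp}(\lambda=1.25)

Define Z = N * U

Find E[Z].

For independent RVs: E[XY] = E[X]*E[Y]
E[N] = 0.4
E[U] = 0.8
E[Z] = 0.4 * 0.8 = 0.32

0.32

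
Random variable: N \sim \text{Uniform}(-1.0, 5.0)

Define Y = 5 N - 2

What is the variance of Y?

For Y = aN + b: Var(Y) = a² * Var(N)
Var(N) = (5 + 1)^2/12 = 3
Var(Y) = 5² * 3 = 25 * 3 = 75

75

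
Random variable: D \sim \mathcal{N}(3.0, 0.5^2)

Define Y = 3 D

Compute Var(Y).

For Y = aD + b: Var(Y) = a² * Var(D)
Var(D) = 0.5^2 = 0.25
Var(Y) = 3² * 0.25 = 9 * 0.25 = 2.25

2.25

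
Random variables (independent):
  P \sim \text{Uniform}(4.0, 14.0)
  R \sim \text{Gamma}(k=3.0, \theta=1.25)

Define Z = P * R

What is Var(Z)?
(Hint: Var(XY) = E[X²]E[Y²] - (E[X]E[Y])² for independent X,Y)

Var(XY) = E[X²]E[Y²] - (E[X]E[Y])²
E[P] = 9, Var(P) = 8.3333333
E[R] = 3.75, Var(R) = 4.6875
E[P²] = 8.3333333 + 9² = 89.333333
E[R²] = 4.6875 + 3.75² = 18.75
Var(Z) = 89.333333*18.75 - (9*3.75)²
= 1675 - 1139.0625 = 535.9375

535.9375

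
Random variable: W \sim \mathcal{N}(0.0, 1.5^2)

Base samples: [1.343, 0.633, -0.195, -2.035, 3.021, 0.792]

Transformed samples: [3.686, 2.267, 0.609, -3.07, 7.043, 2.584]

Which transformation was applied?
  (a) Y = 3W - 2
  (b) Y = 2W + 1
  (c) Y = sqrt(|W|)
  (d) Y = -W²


Checking option (b) Y = 2W + 1:
  W = 1.343 -> Y = 3.686 ✓
  W = 0.633 -> Y = 2.267 ✓
  W = -0.195 -> Y = 0.609 ✓
All samples match this transformation.

(b) 2W + 1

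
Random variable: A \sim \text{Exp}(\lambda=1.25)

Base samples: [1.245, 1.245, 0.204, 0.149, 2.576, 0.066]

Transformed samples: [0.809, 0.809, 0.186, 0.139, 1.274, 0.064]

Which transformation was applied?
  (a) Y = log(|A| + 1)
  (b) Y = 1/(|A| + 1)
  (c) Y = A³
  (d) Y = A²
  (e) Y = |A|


Checking option (a) Y = log(|A| + 1):
  A = 1.245 -> Y = 0.809 ✓
  A = 1.245 -> Y = 0.809 ✓
  A = 0.204 -> Y = 0.186 ✓
All samples match this transformation.

(a) log(|A| + 1)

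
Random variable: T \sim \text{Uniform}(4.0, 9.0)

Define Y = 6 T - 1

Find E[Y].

For Y = 6T - 1:
E[Y] = 6 * E[T] - 1
E[T] = (4 + 9)/2 = 6.5
E[Y] = 6 * 6.5 - 1 = 38

38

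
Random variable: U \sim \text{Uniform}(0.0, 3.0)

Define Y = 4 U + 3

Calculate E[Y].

For Y = 4U + 3:
E[Y] = 4 * E[U] + 3
E[U] = (0 + 3)/2 = 1.5
E[Y] = 4 * 1.5 + 3 = 9

9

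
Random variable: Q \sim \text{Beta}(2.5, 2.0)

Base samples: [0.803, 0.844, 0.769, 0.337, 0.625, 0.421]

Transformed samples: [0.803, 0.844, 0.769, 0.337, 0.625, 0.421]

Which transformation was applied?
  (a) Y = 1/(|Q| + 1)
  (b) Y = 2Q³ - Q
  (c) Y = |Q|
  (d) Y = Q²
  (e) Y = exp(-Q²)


Checking option (c) Y = |Q|:
  Q = 0.803 -> Y = 0.803 ✓
  Q = 0.844 -> Y = 0.844 ✓
  Q = 0.769 -> Y = 0.769 ✓
All samples match this transformation.

(c) |Q|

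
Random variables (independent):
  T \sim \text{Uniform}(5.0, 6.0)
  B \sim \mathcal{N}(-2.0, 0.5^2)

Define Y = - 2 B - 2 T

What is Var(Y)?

For independent RVs: Var(aX + bY) = a²Var(X) + b²Var(Y)
Var(T) = 0.083333333
Var(B) = 0.25
Var(Y) = (-2)²*0.083333333 + (-2)²*0.25
= 4*0.083333333 + 4*0.25 = 1.3333333

1.3333333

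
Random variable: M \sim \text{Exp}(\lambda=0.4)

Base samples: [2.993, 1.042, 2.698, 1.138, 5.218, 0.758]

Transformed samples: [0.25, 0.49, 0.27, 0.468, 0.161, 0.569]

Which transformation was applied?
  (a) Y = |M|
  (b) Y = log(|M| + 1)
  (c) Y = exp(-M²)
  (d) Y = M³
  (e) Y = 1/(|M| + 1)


Checking option (e) Y = 1/(|M| + 1):
  M = 2.993 -> Y = 0.25 ✓
  M = 1.042 -> Y = 0.49 ✓
  M = 2.698 -> Y = 0.27 ✓
All samples match this transformation.

(e) 1/(|M| + 1)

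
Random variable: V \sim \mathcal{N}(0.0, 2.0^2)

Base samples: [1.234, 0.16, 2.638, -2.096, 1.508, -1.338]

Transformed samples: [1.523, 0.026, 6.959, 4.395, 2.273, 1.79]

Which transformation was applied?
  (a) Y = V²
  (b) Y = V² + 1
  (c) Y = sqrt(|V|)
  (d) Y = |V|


Checking option (a) Y = V²:
  V = 1.234 -> Y = 1.523 ✓
  V = 0.16 -> Y = 0.026 ✓
  V = 2.638 -> Y = 6.959 ✓
All samples match this transformation.

(a) V²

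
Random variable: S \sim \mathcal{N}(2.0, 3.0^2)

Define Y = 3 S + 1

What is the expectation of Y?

For Y = 3S + 1:
E[Y] = 3 * E[S] + 1
E[S] = 2.0 = 2
E[Y] = 3 * 2 + 1 = 7

7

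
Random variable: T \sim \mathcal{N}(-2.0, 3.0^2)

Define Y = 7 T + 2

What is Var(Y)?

For Y = aT + b: Var(Y) = a² * Var(T)
Var(T) = 3.0^2 = 9
Var(Y) = 7² * 9 = 49 * 9 = 441

441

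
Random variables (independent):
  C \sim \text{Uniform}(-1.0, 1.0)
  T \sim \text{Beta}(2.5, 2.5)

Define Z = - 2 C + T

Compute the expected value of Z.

E[Z] = -2*E[C] + 1*E[T]
E[C] = 0
E[T] = 0.5
E[Z] = -2*0 + 1*0.5 = 0.5

0.5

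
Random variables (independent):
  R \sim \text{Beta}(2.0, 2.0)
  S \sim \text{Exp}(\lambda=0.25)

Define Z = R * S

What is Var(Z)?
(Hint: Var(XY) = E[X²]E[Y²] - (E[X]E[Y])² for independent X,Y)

Var(XY) = E[X²]E[Y²] - (E[X]E[Y])²
E[R] = 0.5, Var(R) = 0.05
E[S] = 4, Var(S) = 16
E[R²] = 0.05 + 0.5² = 0.3
E[S²] = 16 + 4² = 32
Var(Z) = 0.3*32 - (0.5*4)²
= 9.6 - 4 = 5.6

5.6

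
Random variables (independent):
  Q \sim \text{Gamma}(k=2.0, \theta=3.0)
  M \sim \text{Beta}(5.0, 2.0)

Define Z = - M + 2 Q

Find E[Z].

E[Z] = 2*E[Q] - 1*E[M]
E[Q] = 6
E[M] = 0.71428571
E[Z] = 2*6 - 1*0.71428571 = 11.285714

11.285714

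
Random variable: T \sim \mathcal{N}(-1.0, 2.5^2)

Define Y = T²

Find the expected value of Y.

E[T²] = Var(T) + (E[T])² = 6.25 + 1 = 7.25

7.25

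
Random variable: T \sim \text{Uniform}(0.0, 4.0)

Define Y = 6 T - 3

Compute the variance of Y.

For Y = aT + b: Var(Y) = a² * Var(T)
Var(T) = (4 - 0)^2/12 = 1.3333333
Var(Y) = 6² * 1.3333333 = 36 * 1.3333333 = 48

48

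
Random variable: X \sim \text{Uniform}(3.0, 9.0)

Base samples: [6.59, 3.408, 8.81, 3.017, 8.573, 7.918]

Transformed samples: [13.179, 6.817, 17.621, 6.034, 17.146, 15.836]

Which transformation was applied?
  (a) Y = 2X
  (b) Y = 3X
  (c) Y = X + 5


Checking option (a) Y = 2X:
  X = 6.59 -> Y = 13.179 ✓
  X = 3.408 -> Y = 6.817 ✓
  X = 8.81 -> Y = 17.621 ✓
All samples match this transformation.

(a) 2X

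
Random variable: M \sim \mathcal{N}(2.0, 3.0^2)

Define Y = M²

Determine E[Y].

Using E[X²] = Var(X) + (E[X])²:
E[M] = 2
Var(M) = 3.0^2 = 9
E[M²] = 9 + 2² = 9 + 4 = 13

13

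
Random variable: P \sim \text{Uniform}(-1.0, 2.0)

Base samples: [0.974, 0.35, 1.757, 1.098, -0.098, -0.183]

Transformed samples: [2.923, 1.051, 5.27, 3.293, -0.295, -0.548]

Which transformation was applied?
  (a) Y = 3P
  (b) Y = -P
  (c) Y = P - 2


Checking option (a) Y = 3P:
  P = 0.974 -> Y = 2.923 ✓
  P = 0.35 -> Y = 1.051 ✓
  P = 1.757 -> Y = 5.27 ✓
All samples match this transformation.

(a) 3P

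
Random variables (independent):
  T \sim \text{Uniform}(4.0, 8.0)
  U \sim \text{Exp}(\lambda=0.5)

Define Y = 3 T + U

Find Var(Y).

For independent RVs: Var(aX + bY) = a²Var(X) + b²Var(Y)
Var(T) = 1.3333333
Var(U) = 4
Var(Y) = 3²*1.3333333 + 1²*4
= 9*1.3333333 + 1*4 = 16

16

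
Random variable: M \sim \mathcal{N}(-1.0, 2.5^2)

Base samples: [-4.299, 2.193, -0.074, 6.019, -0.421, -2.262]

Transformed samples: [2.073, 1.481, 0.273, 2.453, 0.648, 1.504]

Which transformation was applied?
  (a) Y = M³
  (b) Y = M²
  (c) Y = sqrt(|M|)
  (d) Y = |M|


Checking option (c) Y = sqrt(|M|):
  M = -4.299 -> Y = 2.073 ✓
  M = 2.193 -> Y = 1.481 ✓
  M = -0.074 -> Y = 0.273 ✓
All samples match this transformation.

(c) sqrt(|M|)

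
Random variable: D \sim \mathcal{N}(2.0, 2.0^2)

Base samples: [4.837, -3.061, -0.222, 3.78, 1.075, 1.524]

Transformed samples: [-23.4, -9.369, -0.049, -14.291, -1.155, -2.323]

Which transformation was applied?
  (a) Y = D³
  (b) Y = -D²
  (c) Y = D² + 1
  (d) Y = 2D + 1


Checking option (b) Y = -D²:
  D = 4.837 -> Y = -23.4 ✓
  D = -3.061 -> Y = -9.369 ✓
  D = -0.222 -> Y = -0.049 ✓
All samples match this transformation.

(b) -D²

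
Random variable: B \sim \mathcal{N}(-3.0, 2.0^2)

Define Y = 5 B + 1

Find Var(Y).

For Y = aB + b: Var(Y) = a² * Var(B)
Var(B) = 2.0^2 = 4
Var(Y) = 5² * 4 = 25 * 4 = 100

100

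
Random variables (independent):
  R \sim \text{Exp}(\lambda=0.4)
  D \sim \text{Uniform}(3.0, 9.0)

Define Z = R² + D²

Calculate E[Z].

E[Z] = E[R²] + E[D²]
E[R²] = Var(R) + E[R]² = 6.25 + 6.25 = 12.5
E[D²] = Var(D) + E[D]² = 3 + 36 = 39
E[Z] = 12.5 + 39 = 51.5

51.5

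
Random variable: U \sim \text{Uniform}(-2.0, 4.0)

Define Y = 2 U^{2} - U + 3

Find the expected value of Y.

E[Y] = 2*E[U²] - 1*E[U] + 3
E[U] = 1
E[U²] = Var(U) + (E[U])² = 3 + 1 = 4
E[Y] = 2*4 - 1*1 + 3 = 10

10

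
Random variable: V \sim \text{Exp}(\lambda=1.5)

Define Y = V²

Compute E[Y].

Using E[X²] = Var(X) + (E[X])²:
E[V] = 0.66666667
Var(V) = 1/1.5^2 = 0.44444444
E[V²] = 0.44444444 + 0.66666667² = 0.44444444 + 0.44444444 = 0.88888889

0.88888889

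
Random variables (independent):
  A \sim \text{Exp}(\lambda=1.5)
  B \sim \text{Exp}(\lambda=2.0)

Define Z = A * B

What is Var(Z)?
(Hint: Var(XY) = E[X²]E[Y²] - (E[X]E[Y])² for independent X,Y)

Var(XY) = E[X²]E[Y²] - (E[X]E[Y])²
E[A] = 0.66666667, Var(A) = 0.44444444
E[B] = 0.5, Var(B) = 0.25
E[A²] = 0.44444444 + 0.66666667² = 0.88888889
E[B²] = 0.25 + 0.5² = 0.5
Var(Z) = 0.88888889*0.5 - (0.66666667*0.5)²
= 0.44444444 - 0.11111111 = 0.33333333

0.33333333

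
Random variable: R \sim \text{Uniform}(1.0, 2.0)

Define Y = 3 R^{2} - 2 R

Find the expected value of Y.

E[Y] = 3*E[R²] - 2*E[R]
E[R] = 1.5
E[R²] = Var(R) + (E[R])² = 0.083333333 + 2.25 = 2.3333333
E[Y] = 3*2.3333333 - 2*1.5 = 4

4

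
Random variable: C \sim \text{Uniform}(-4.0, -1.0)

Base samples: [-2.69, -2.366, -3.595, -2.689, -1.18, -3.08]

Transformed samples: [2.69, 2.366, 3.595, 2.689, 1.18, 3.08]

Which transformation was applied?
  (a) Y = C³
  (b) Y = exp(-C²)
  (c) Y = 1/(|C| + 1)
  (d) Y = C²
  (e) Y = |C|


Checking option (e) Y = |C|:
  C = -2.69 -> Y = 2.69 ✓
  C = -2.366 -> Y = 2.366 ✓
  C = -3.595 -> Y = 3.595 ✓
All samples match this transformation.

(e) |C|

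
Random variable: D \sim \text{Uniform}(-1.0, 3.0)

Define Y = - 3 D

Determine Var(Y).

For Y = aD + b: Var(Y) = a² * Var(D)
Var(D) = (3 + 1)^2/12 = 1.3333333
Var(Y) = (-3)² * 1.3333333 = 9 * 1.3333333 = 12

12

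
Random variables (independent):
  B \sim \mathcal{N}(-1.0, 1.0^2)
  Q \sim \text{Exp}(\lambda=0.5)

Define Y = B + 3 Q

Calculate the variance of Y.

For independent RVs: Var(aX + bY) = a²Var(X) + b²Var(Y)
Var(B) = 1
Var(Q) = 4
Var(Y) = 1²*1 + 3²*4
= 1*1 + 9*4 = 37

37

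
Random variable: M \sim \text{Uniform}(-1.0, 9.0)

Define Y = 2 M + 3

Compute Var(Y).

For Y = aM + b: Var(Y) = a² * Var(M)
Var(M) = (9 + 1)^2/12 = 8.3333333
Var(Y) = 2² * 8.3333333 = 4 * 8.3333333 = 33.333333

33.333333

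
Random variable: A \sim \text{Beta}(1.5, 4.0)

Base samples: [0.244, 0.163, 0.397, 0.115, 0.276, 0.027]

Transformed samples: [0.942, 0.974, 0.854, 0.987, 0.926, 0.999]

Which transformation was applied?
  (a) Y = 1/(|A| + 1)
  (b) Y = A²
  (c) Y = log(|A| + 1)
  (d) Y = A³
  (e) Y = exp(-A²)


Checking option (e) Y = exp(-A²):
  A = 0.244 -> Y = 0.942 ✓
  A = 0.163 -> Y = 0.974 ✓
  A = 0.397 -> Y = 0.854 ✓
All samples match this transformation.

(e) exp(-A²)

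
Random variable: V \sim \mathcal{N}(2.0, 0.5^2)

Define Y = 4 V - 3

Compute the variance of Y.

For Y = aV + b: Var(Y) = a² * Var(V)
Var(V) = 0.5^2 = 0.25
Var(Y) = 4² * 0.25 = 16 * 0.25 = 4

4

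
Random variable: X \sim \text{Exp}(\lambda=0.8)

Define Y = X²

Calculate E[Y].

E[X²] = Var(X) + (E[X])² = 1.5625 + 1.5625 = 3.125

3.125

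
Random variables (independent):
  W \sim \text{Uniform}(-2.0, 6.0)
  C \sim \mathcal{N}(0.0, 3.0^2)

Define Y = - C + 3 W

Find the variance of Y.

For independent RVs: Var(aX + bY) = a²Var(X) + b²Var(Y)
Var(W) = 5.3333333
Var(C) = 9
Var(Y) = 3²*5.3333333 + (-1)²*9
= 9*5.3333333 + 1*9 = 57

57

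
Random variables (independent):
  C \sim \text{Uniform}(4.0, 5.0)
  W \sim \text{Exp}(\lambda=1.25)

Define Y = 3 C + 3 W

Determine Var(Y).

For independent RVs: Var(aX + bY) = a²Var(X) + b²Var(Y)
Var(C) = 0.083333333
Var(W) = 0.64
Var(Y) = 3²*0.083333333 + 3²*0.64
= 9*0.083333333 + 9*0.64 = 6.51

6.51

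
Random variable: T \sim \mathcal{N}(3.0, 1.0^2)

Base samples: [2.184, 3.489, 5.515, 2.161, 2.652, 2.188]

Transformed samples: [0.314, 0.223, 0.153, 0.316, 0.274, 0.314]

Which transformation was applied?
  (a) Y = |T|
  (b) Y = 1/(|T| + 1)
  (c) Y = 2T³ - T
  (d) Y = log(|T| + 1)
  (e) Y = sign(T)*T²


Checking option (b) Y = 1/(|T| + 1):
  T = 2.184 -> Y = 0.314 ✓
  T = 3.489 -> Y = 0.223 ✓
  T = 5.515 -> Y = 0.153 ✓
All samples match this transformation.

(b) 1/(|T| + 1)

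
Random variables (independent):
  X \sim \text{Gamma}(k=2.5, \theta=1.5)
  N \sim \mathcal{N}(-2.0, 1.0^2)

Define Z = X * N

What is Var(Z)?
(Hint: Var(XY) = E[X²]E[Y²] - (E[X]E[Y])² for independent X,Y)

Var(XY) = E[X²]E[Y²] - (E[X]E[Y])²
E[X] = 3.75, Var(X) = 5.625
E[N] = -2, Var(N) = 1
E[X²] = 5.625 + 3.75² = 19.6875
E[N²] = 1 + (-2)² = 5
Var(Z) = 19.6875*5 - (3.75*(-2))²
= 98.4375 - 56.25 = 42.1875

42.1875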